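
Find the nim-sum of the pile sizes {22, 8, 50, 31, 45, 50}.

Nim-sum: 22 ⊕ 8 ⊕ 50 ⊕ 31 ⊕ 45 ⊕ 50 = 44.

44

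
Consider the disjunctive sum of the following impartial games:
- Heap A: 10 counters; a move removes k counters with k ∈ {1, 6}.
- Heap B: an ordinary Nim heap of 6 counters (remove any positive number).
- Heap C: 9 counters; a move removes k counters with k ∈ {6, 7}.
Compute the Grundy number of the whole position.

For heap A, compute g(0), g(1), … with moves {1, 6}:
g(0) = mex{} = 0
g(1) = mex{0} = 1
g(2) = mex{1} = 0
g(3) = mex{0} = 1
g(4) = mex{1} = 0
g(5) = mex{0} = 1
g(6) = mex{0,1} = 2
g(7) = mex{1,2} = 0
g(8) = mex{0} = 1
g(9) = mex{1} = 0
g(10) = mex{0} = 1
So g(10) = 1.
Heap B is a plain Nim heap of size 6, so its Grundy value is 6.
Build the Grundy sequence for heap C with g(k) = mex{g(k−s) : s ∈ {6, 7}, s ≤ k}:
g(0) = mex{} = 0
g(1) = mex{} = 0
g(2) = mex{} = 0
g(3) = mex{} = 0
g(4) = mex{} = 0
g(5) = mex{} = 0
g(6) = mex{0} = 1
g(7) = mex{0} = 1
g(8) = mex{0} = 1
g(9) = mex{0} = 1
So g(9) = 1.
The value of a disjunctive sum is the nim-sum of the parts.
Combined value = 1 XOR 6 XOR 1 = 6.

6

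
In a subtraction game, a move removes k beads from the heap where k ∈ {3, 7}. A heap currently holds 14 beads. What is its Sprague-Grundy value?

Grundy values for subtraction set {3, 7}:
k:     0  1  2  3  4  5  6  7  8  9 10 11 12 13 14
g(k):  0  0  0  1  1  1  0  2  2  1  0  0  0  1  1
So g(14) = 1.

1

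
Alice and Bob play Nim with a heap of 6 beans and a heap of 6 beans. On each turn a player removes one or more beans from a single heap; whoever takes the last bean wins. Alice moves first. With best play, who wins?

Bob wins

Nim-sum: 6 ⊕ 6 = 0.
The nim-sum is 0, so this is a P-position: the player to move is in a losing position under optimal play; Alice is about to move from it and so loses — Bob wins.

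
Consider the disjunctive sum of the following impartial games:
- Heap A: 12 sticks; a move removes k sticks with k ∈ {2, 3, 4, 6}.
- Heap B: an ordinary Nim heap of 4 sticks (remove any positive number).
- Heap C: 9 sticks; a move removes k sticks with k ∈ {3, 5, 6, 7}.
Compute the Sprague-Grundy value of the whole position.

For heap A, compute g(0), g(1), … with moves {2, 3, 4, 6}:
k:     0  1  2  3  4  5  6  7  8  9 10 11 12
g(k):  0  0  1  1  2  2  3  3  0  0  1  1  2
So g(12) = 2.
Heap B is a plain Nim heap of size 4, so its Grundy value is 4.
For heap C, compute g(0), g(1), … with moves {3, 5, 6, 7}:
k:     0  1  2  3  4  5  6  7  8  9
g(k):  0  0  0  1  1  1  2  2  2  3
So g(9) = 3.
The value of a disjunctive sum is the nim-sum of the parts.
Combined value = 2 XOR 4 XOR 3 = 5.

5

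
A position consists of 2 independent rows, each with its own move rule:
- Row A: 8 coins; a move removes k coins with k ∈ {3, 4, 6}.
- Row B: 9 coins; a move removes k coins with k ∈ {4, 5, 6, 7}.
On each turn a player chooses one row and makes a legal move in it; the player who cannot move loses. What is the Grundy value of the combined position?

0

Grundy values for row A (subtraction set {3, 4, 6}):
g(0) = mex{} = 0
g(1) = mex{} = 0
g(2) = mex{} = 0
g(3) = mex{0} = 1
g(4) = mex{0} = 1
g(5) = mex{0} = 1
g(6) = mex{0,1} = 2
g(7) = mex{0,1} = 2
g(8) = mex{0,1} = 2
So g(8) = 2.
Build the Grundy sequence for row B with g(k) = mex{g(k−s) : s ∈ {4, 5, 6, 7}, s ≤ k}:
k:     0  1  2  3  4  5  6  7  8  9
g(k):  0  0  0  0  1  1  1  1  2  2
So g(9) = 2.
The value of a disjunctive sum is the nim-sum of the parts.
Combined value = 2 XOR 2 = 0.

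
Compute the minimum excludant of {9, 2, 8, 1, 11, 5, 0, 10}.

3

The values 0, 1, 2 are all present; 3 is the first non-negative integer missing from the set.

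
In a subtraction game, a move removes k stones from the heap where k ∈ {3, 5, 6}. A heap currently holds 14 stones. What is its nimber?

Build the Grundy sequence with g(k) = mex{g(k−s) : s ∈ {3, 5, 6}, s ≤ k}:
k:     0  1  2  3  4  5  6  7  8  9 10 11 12 13 14
g(k):  0  0  0  1  1  1  2  2  2  0  0  0  1  1  1
So g(14) = 1.

1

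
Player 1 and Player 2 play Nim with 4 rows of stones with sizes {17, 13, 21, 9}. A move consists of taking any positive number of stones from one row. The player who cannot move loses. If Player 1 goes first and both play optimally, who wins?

Player 2 wins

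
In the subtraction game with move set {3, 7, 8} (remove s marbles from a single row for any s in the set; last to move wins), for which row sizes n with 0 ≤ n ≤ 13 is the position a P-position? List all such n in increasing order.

0, 1, 2, 6, 11, 12

Compute g(0), g(1), … for moves {3, 7, 8}:
g(0) = mex{} = 0
g(1) = mex{} = 0
g(2) = mex{} = 0
g(3) = mex{0} = 1
g(4) = mex{0} = 1
g(5) = mex{0} = 1
g(6) = mex{1} = 0
g(7) = mex{0,1} = 2
g(8) = mex{0,1} = 2
g(9) = mex{0} = 1
g(10) = mex{0,1,2} = 3
g(11) = mex{1,2} = 0
g(12) = mex{1} = 0
g(13) = mex{0,1,3} = 2
The P-positions (g = 0) in 0..13 are 0, 1, 2, 6, 11, 12.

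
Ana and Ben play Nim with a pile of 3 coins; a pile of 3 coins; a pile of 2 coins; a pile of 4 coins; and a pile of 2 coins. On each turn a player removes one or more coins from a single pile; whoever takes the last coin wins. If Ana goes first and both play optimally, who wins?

Nim-sum: 3 ^ 3 ^ 2 ^ 4 ^ 2 = 4.
The nim-sum is 4 ≠ 0, so this is an N-position: the player to move can win; Ana has a winning move.

Ana wins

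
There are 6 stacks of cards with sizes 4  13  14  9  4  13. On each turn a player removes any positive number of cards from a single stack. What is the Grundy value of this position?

7

Write each in binary and XOR column by column:
  0100  (4)
  1101  (13)
  1110  (14)
  1001  (9)
  0100  (4)
  1101  (13)
  ----
  0111  (7)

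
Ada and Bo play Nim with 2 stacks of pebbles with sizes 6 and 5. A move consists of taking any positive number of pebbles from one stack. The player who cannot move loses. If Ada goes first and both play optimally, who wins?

Nim-sum: 6 XOR 5 = 3.
The nim-sum is 3 ≠ 0, so this is an N-position: the player to move can win; Ada has a winning move.

Ada wins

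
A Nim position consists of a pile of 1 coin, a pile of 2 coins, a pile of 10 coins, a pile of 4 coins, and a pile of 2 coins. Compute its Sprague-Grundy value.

15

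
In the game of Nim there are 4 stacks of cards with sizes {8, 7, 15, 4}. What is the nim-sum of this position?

4

Bitwise XOR of the heap sizes:
  1000  (8)
  0111  (7)
  1111  (15)
  0100  (4)
  ----
  0100  (4)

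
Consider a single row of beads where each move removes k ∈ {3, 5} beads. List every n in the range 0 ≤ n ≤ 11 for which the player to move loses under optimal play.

Grundy values for subtraction set {3, 5}:
g(0) = mex{} = 0
g(1) = mex{} = 0
g(2) = mex{} = 0
g(3) = mex{0} = 1
g(4) = mex{0} = 1
g(5) = mex{0} = 1
g(6) = mex{0,1} = 2
g(7) = mex{0,1} = 2
g(8) = mex{1} = 0
g(9) = mex{1,2} = 0
g(10) = mex{1,2} = 0
g(11) = mex{0,2} = 1
The P-positions (g = 0) in 0..11 are 0, 1, 2, 8, 9, 10.

0, 1, 2, 8, 9, 10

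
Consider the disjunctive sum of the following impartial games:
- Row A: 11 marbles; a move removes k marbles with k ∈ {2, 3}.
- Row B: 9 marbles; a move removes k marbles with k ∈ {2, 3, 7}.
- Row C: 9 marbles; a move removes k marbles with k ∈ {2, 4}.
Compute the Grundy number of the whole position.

3

For row A, compute g(0), g(1), … with moves {2, 3}:
g(0) = mex{} = 0
g(1) = mex{} = 0
g(2) = mex{0} = 1
g(3) = mex{0} = 1
g(4) = mex{0,1} = 2
g(5) = mex{1} = 0
g(6) = mex{1,2} = 0
g(7) = mex{0,2} = 1
g(8) = mex{0} = 1
g(9) = mex{0,1} = 2
g(10) = mex{1} = 0
g(11) = mex{1,2} = 0
So g(11) = 0.
Build the Grundy sequence for row B with g(k) = mex{g(k−s) : s ∈ {2, 3, 7}, s ≤ k}:
k:     0  1  2  3  4  5  6  7  8  9
g(k):  0  0  1  1  2  0  0  1  1  2
So g(9) = 2.
For row C, compute g(0), g(1), … with moves {2, 4}:
g(0) = mex{} = 0
g(1) = mex{} = 0
g(2) = mex{0} = 1
g(3) = mex{0} = 1
g(4) = mex{0,1} = 2
g(5) = mex{0,1} = 2
g(6) = mex{1,2} = 0
g(7) = mex{1,2} = 0
g(8) = mex{0,2} = 1
g(9) = mex{0,2} = 1
So g(9) = 1.
By the Sprague-Grundy theorem, the Grundy value of a sum of independent games is the XOR of the component values.
Combined value = 0 ⊕ 2 ⊕ 1 = 3.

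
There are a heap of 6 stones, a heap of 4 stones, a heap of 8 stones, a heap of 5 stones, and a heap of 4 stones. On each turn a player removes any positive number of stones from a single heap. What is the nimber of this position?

11

Compute the nim-sum pairwise:
6 XOR 4 = 2
2 XOR 8 = 10
10 XOR 5 = 15
15 XOR 4 = 11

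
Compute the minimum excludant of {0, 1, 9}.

2

The values 0, 1 are all present; 2 is the first non-negative integer missing from the set.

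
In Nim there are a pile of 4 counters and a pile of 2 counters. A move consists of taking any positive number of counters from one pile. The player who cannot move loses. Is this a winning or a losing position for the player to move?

Bitwise XOR of the heap sizes:
  100  (4)
  010  (2)
  ---
  110  (6)
The nim-sum is 6 ≠ 0, so this is an N-position: the player to move can win.

Winning position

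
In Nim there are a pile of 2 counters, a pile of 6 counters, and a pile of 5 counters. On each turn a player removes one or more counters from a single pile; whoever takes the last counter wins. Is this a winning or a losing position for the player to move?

Winning position

Nim-sum: 2 ⊕ 6 ⊕ 5 = 1.
The nim-sum is 1 ≠ 0, so this is an N-position: the player to move can win.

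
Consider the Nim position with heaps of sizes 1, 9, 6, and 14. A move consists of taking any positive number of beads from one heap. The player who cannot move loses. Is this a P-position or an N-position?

P-position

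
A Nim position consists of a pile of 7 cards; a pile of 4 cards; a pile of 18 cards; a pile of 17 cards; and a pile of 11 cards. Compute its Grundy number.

11

Compute the nim-sum pairwise:
7 ^ 4 = 3
3 ^ 18 = 17
17 ^ 17 = 0
0 ^ 11 = 11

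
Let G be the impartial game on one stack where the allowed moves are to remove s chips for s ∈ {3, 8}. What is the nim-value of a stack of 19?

2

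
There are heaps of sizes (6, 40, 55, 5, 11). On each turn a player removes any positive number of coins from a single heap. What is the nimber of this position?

23

Compute the nim-sum pairwise:
6 ⊕ 40 = 46
46 ⊕ 55 = 25
25 ⊕ 5 = 28
28 ⊕ 11 = 23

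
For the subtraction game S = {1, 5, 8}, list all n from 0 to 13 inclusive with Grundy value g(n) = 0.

Compute g(0), g(1), … for moves {1, 5, 8}:
g(0) = mex{} = 0
g(1) = mex{0} = 1
g(2) = mex{1} = 0
g(3) = mex{0} = 1
g(4) = mex{1} = 0
g(5) = mex{0} = 1
g(6) = mex{1} = 0
g(7) = mex{0} = 1
g(8) = mex{0,1} = 2
g(9) = mex{0,1,2} = 3
g(10) = mex{0,1,3} = 2
g(11) = mex{0,1,2} = 3
g(12) = mex{0,1,3} = 2
g(13) = mex{1,2} = 0
The P-positions (g = 0) in 0..13 are 0, 2, 4, 6, 13.

0, 2, 4, 6, 13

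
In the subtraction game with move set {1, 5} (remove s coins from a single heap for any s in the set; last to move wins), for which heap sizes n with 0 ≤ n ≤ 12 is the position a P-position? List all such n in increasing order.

0, 2, 4, 6, 8, 10, 12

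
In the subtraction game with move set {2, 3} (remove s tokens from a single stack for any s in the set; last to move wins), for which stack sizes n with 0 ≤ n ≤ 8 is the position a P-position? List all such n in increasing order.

0, 1, 5, 6

Grundy values for subtraction set {2, 3}:
k:     0  1  2  3  4  5  6  7  8
g(k):  0  0  1  1  2  0  0  1  1
The P-positions (g = 0) in 0..8 are 0, 1, 5, 6.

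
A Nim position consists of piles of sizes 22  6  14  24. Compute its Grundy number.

6

Nim-sum: 22 ⊕ 6 ⊕ 14 ⊕ 24 = 6.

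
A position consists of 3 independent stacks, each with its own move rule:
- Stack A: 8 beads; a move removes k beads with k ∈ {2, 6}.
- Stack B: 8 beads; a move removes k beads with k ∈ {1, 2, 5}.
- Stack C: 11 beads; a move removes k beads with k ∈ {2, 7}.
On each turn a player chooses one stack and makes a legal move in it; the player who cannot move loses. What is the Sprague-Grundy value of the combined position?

3

Grundy values for stack A (subtraction set {2, 6}):
g(0) = mex{} = 0
g(1) = mex{} = 0
g(2) = mex{0} = 1
g(3) = mex{0} = 1
g(4) = mex{1} = 0
g(5) = mex{1} = 0
g(6) = mex{0} = 1
g(7) = mex{0} = 1
g(8) = mex{1} = 0
So g(8) = 0.
Grundy values for stack B (subtraction set {1, 2, 5}):
g(0) = mex{} = 0
g(1) = mex{0} = 1
g(2) = mex{0,1} = 2
g(3) = mex{1,2} = 0
g(4) = mex{0,2} = 1
g(5) = mex{0,1} = 2
g(6) = mex{1,2} = 0
g(7) = mex{0,2} = 1
g(8) = mex{0,1} = 2
So g(8) = 2.
For stack C, compute g(0), g(1), … with moves {2, 7}:
g(0) = mex{} = 0
g(1) = mex{} = 0
g(2) = mex{0} = 1
g(3) = mex{0} = 1
g(4) = mex{1} = 0
g(5) = mex{1} = 0
g(6) = mex{0} = 1
g(7) = mex{0} = 1
g(8) = mex{0,1} = 2
g(9) = mex{1} = 0
g(10) = mex{1,2} = 0
g(11) = mex{0} = 1
So g(11) = 1.
By the Sprague-Grundy theorem, the Grundy value of a sum of independent games is the XOR of the component values.
Combined value = 0 XOR 2 XOR 1 = 3.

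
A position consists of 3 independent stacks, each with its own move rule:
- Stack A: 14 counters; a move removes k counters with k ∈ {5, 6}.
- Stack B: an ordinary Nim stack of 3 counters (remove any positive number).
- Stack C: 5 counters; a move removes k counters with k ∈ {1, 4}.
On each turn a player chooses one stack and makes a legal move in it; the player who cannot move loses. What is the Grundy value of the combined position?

3

Build the Grundy sequence for stack A with g(k) = mex{g(k−s) : s ∈ {5, 6}, s ≤ k}:
g(0) = mex{} = 0
g(1) = mex{} = 0
g(2) = mex{} = 0
g(3) = mex{} = 0
g(4) = mex{} = 0
g(5) = mex{0} = 1
g(6) = mex{0} = 1
g(7) = mex{0} = 1
g(8) = mex{0} = 1
g(9) = mex{0} = 1
g(10) = mex{0,1} = 2
g(11) = mex{1} = 0
g(12) = mex{1} = 0
g(13) = mex{1} = 0
g(14) = mex{1} = 0
So g(14) = 0.
Stack B is a plain Nim stack of size 3, so its Grundy value is 3.
For stack C, compute g(0), g(1), … with moves {1, 4}:
g(0) = mex{} = 0
g(1) = mex{0} = 1
g(2) = mex{1} = 0
g(3) = mex{0} = 1
g(4) = mex{0,1} = 2
g(5) = mex{1,2} = 0
So g(5) = 0.
By the Sprague-Grundy theorem, the Grundy value of a sum of independent games is the XOR of the component values.
Combined value = 0 XOR 3 XOR 0 = 3.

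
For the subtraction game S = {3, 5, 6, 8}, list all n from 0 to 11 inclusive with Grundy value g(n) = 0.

0, 1, 2, 11

Compute g(0), g(1), … for moves {3, 5, 6, 8}:
k:     0  1  2  3  4  5  6  7  8  9 10 11
g(k):  0  0  0  1  1  1  2  2  2  3  3  0
The P-positions (g = 0) in 0..11 are 0, 1, 2, 11.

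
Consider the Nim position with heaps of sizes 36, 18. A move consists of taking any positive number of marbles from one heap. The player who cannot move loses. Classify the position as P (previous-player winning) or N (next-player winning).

Compute the nim-sum pairwise:
36 XOR 18 = 54
The nim-sum is 54 ≠ 0, so this is an N-position: the player to move can win.

N-position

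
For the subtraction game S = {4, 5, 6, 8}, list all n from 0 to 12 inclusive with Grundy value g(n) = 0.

0, 1, 2, 3, 12

Grundy values for subtraction set {4, 5, 6, 8}:
k:     0  1  2  3  4  5  6  7  8  9 10 11 12
g(k):  0  0  0  0  1  1  1  1  2  2  2  2  0
The P-positions (g = 0) in 0..12 are 0, 1, 2, 3, 12.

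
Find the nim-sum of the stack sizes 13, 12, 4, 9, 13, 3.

In binary:
  1101  (13)
  1100  (12)
  0100  (4)
  1001  (9)
  1101  (13)
  0011  (3)
  ----
  0010  (2)

2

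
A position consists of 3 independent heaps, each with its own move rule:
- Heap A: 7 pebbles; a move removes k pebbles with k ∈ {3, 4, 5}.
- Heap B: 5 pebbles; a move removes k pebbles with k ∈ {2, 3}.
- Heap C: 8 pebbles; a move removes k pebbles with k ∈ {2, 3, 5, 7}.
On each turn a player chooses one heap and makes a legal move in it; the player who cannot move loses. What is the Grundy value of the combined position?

Grundy values for heap A (subtraction set {3, 4, 5}):
g(0) = mex{} = 0
g(1) = mex{} = 0
g(2) = mex{} = 0
g(3) = mex{0} = 1
g(4) = mex{0} = 1
g(5) = mex{0} = 1
g(6) = mex{0,1} = 2
g(7) = mex{0,1} = 2
So g(7) = 2.
For heap B, compute g(0), g(1), … with moves {2, 3}:
g(0) = mex{} = 0
g(1) = mex{} = 0
g(2) = mex{0} = 1
g(3) = mex{0} = 1
g(4) = mex{0,1} = 2
g(5) = mex{1} = 0
So g(5) = 0.
Grundy values for heap C (subtraction set {2, 3, 5, 7}):
g(0) = mex{} = 0
g(1) = mex{} = 0
g(2) = mex{0} = 1
g(3) = mex{0} = 1
g(4) = mex{0,1} = 2
g(5) = mex{0,1} = 2
g(6) = mex{0,1,2} = 3
g(7) = mex{0,1,2} = 3
g(8) = mex{0,1,2,3} = 4
So g(8) = 4.
The value of a disjunctive sum is the nim-sum of the parts.
Combined value = 2 XOR 0 XOR 4 = 6.

6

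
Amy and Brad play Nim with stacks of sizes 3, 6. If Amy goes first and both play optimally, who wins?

Amy wins

Write each in binary and XOR column by column:
  011  (3)
  110  (6)
  ---
  101  (5)
The nim-sum is 5 ≠ 0, so this is an N-position: the player to move can win; Amy has a winning move.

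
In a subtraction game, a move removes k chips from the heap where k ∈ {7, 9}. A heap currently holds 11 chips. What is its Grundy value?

Grundy values for subtraction set {7, 9}:
k:     0  1  2  3  4  5  6  7  8  9 10 11
g(k):  0  0  0  0  0  0  0  1  1  1  1  1
So g(11) = 1.

1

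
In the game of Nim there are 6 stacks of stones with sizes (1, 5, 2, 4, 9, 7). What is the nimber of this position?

12

Compute the nim-sum pairwise:
1 ⊕ 5 = 4
4 ⊕ 2 = 6
6 ⊕ 4 = 2
2 ⊕ 9 = 11
11 ⊕ 7 = 12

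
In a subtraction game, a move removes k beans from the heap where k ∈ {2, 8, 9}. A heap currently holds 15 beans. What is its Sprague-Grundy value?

Compute g(0), g(1), … for moves {2, 8, 9}:
k:     0  1  2  3  4  5  6  7  8  9 10 11 12 13 14 15
g(k):  0  0  1  1  0  0  1  1  2  2  3  0  2  1  3  0
So g(15) = 0.

0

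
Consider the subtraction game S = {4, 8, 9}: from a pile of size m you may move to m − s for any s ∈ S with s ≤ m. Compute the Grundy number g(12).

Build the Grundy sequence with g(k) = mex{g(k−s) : s ∈ {4, 8, 9}, s ≤ k}:
g(0) = mex{} = 0
g(1) = mex{} = 0
g(2) = mex{} = 0
g(3) = mex{} = 0
g(4) = mex{0} = 1
g(5) = mex{0} = 1
g(6) = mex{0} = 1
g(7) = mex{0} = 1
g(8) = mex{0,1} = 2
g(9) = mex{0,1} = 2
g(10) = mex{0,1} = 2
g(11) = mex{0,1} = 2
g(12) = mex{0,1,2} = 3
So g(12) = 3.

3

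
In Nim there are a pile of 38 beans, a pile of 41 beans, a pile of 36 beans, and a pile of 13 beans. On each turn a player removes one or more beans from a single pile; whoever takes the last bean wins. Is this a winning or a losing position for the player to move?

Winning position

In binary:
  100110  (38)
  101001  (41)
  100100  (36)
  001101  (13)
  ------
  100110  (38)
The nim-sum is 38 ≠ 0, so this is an N-position: the player to move can win.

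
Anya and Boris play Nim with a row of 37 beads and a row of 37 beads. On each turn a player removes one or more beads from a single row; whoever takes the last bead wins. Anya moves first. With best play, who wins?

Write each in binary and XOR column by column:
  100101  (37)
  100101  (37)
  ------
  000000  (0)
The nim-sum is 0, so this is a P-position: the player to move is in a losing position under optimal play; Anya is about to move from it and so loses — Boris wins.

Boris wins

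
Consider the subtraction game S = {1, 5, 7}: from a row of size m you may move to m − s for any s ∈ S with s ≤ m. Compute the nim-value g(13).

1

Compute g(0), g(1), … for moves {1, 5, 7}:
g(0) = mex{} = 0
g(1) = mex{0} = 1
g(2) = mex{1} = 0
g(3) = mex{0} = 1
g(4) = mex{1} = 0
g(5) = mex{0} = 1
g(6) = mex{1} = 0
g(7) = mex{0} = 1
g(8) = mex{1} = 0
g(9) = mex{0} = 1
g(10) = mex{1} = 0
g(11) = mex{0} = 1
g(12) = mex{1} = 0
g(13) = mex{0} = 1
So g(13) = 1.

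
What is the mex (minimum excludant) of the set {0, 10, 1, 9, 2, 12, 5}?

The values 0, 1, 2 are all present; 3 is the first non-negative integer missing from the set.

3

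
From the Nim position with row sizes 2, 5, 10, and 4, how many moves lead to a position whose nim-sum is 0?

In binary:
  0010  (2)
  0101  (5)
  1010  (10)
  0100  (4)
  ----
  1001  (9)
The overall nim-sum is X = 9. A row of size p has a winning move iff p XOR X < p (reduce it to p XOR X).
  2: 2 XOR 9 = 11 ≥ 2 — no move.
  5: 5 XOR 9 = 12 ≥ 5 — no move.
  10: 10 XOR 9 = 3 < 10 — winning move (to 3).
  4: 4 XOR 9 = 13 ≥ 4 — no move.
That gives 1 winning move.

1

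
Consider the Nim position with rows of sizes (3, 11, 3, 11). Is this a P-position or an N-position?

P-position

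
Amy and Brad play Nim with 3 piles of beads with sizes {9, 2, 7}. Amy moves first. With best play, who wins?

Amy wins

Compute the nim-sum pairwise:
9 ^ 2 = 11
11 ^ 7 = 12
The nim-sum is 12 ≠ 0, so this is an N-position: the player to move can win; Amy has a winning move.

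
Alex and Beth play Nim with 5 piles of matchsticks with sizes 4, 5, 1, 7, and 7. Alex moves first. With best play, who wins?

Nim-sum: 4 ^ 5 ^ 1 ^ 7 ^ 7 = 0.
The nim-sum is 0, so this is a P-position: the player to move is in a losing position under optimal play; Alex is about to move from it and so loses — Beth wins.

Beth wins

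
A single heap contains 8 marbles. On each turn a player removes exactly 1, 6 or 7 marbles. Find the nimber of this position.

2

Compute g(0), g(1), … for moves {1, 6, 7}:
k:     0  1  2  3  4  5  6  7  8
g(k):  0  1  0  1  0  1  2  3  2
So g(8) = 2.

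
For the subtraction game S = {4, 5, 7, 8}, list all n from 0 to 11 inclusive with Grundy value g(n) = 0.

0, 1, 2, 3

Compute g(0), g(1), … for moves {4, 5, 7, 8}:
k:     0  1  2  3  4  5  6  7  8  9 10 11
g(k):  0  0  0  0  1  1  1  1  2  2  2  2
The P-positions (g = 0) in 0..11 are 0, 1, 2, 3.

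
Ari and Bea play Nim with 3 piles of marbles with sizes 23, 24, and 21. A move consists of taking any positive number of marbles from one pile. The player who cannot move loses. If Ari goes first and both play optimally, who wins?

Write each in binary and XOR column by column:
  10111  (23)
  11000  (24)
  10101  (21)
  -----
  11010  (26)
The nim-sum is 26 ≠ 0, so this is an N-position: the player to move can win; Ari has a winning move.

Ari wins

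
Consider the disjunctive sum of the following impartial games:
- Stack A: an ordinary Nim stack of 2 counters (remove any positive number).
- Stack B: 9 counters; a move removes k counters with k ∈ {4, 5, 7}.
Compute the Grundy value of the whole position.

0

Stack A is a plain Nim stack of size 2, so its Grundy value is 2.
Build the Grundy sequence for stack B with g(k) = mex{g(k−s) : s ∈ {4, 5, 7}, s ≤ k}:
k:     0  1  2  3  4  5  6  7  8  9
g(k):  0  0  0  0  1  1  1  1  2  2
So g(9) = 2.
By the Sprague-Grundy theorem, the Grundy value of a sum of independent games is the XOR of the component values.
Combined value = 2 XOR 2 = 0.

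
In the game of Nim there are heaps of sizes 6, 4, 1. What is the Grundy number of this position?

Write each in binary and XOR column by column:
  110  (6)
  100  (4)
  001  (1)
  ---
  011  (3)

3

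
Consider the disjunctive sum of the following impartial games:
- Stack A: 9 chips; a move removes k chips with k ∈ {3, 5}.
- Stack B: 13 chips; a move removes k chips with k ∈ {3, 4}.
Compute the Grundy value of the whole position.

2

Grundy values for stack A (subtraction set {3, 5}):
k:     0  1  2  3  4  5  6  7  8  9
g(k):  0  0  0  1  1  1  2  2  0  0
So g(9) = 0.
Grundy values for stack B (subtraction set {3, 4}):
g(0) = mex{} = 0
g(1) = mex{} = 0
g(2) = mex{} = 0
g(3) = mex{0} = 1
g(4) = mex{0} = 1
g(5) = mex{0} = 1
g(6) = mex{0,1} = 2
g(7) = mex{1} = 0
g(8) = mex{1} = 0
g(9) = mex{1,2} = 0
g(10) = mex{0,2} = 1
g(11) = mex{0} = 1
g(12) = mex{0} = 1
g(13) = mex{0,1} = 2
So g(13) = 2.
The value of a disjunctive sum is the nim-sum of the parts.
Combined value = 0 XOR 2 = 2.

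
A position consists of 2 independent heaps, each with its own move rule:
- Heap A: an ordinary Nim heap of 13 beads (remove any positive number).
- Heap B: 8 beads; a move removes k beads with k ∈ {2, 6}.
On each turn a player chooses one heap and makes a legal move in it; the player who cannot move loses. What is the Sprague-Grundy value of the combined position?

13

Heap A is a plain Nim heap of size 13, so its Grundy value is 13.
Grundy values for heap B (subtraction set {2, 6}):
k:     0  1  2  3  4  5  6  7  8
g(k):  0  0  1  1  0  0  1  1  0
So g(8) = 0.
The value of a disjunctive sum is the nim-sum of the parts.
Combined value = 13 ⊕ 0 = 13.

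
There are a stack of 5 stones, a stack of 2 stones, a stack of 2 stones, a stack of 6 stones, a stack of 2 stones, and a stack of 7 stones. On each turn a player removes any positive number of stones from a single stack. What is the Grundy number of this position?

Nim-sum: 5 ⊕ 2 ⊕ 2 ⊕ 6 ⊕ 2 ⊕ 7 = 6.

6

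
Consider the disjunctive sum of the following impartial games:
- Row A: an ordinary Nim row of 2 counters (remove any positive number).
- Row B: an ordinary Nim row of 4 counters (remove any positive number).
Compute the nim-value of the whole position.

6

Row A is a plain Nim row of size 2, so its Grundy value is 2.
Row B is a plain Nim row of size 4, so its Grundy value is 4.
By the Sprague-Grundy theorem, the Grundy value of a sum of independent games is the XOR of the component values.
Combined value = 2 XOR 4 = 6.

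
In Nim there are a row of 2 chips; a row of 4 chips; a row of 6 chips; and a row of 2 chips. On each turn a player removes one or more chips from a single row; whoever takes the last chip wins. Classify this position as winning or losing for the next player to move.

Winning position

Write each in binary and XOR column by column:
  010  (2)
  100  (4)
  110  (6)
  010  (2)
  ---
  010  (2)
The nim-sum is 2 ≠ 0, so this is an N-position: the player to move can win.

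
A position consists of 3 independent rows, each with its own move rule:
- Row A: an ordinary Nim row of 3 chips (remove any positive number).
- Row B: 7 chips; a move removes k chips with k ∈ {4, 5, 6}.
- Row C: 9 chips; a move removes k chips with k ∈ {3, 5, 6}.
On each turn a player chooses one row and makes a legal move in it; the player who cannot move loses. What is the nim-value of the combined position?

2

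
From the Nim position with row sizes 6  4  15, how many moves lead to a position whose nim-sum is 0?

1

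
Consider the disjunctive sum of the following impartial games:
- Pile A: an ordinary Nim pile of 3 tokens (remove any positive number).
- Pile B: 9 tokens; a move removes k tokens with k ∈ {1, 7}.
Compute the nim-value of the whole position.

2

Pile A is a plain Nim pile of size 3, so its Grundy value is 3.
For pile B, compute g(0), g(1), … with moves {1, 7}:
g(0) = mex{} = 0
g(1) = mex{0} = 1
g(2) = mex{1} = 0
g(3) = mex{0} = 1
g(4) = mex{1} = 0
g(5) = mex{0} = 1
g(6) = mex{1} = 0
g(7) = mex{0} = 1
g(8) = mex{1} = 0
g(9) = mex{0} = 1
So g(9) = 1.
By the Sprague-Grundy theorem, the Grundy value of a sum of independent games is the XOR of the component values.
Combined value = 3 XOR 1 = 2.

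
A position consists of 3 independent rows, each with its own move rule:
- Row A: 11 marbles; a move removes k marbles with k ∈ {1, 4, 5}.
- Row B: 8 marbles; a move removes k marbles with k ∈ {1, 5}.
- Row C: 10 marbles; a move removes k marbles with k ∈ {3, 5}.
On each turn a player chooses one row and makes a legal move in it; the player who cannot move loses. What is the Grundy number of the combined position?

1

Build the Grundy sequence for row A with g(k) = mex{g(k−s) : s ∈ {1, 4, 5}, s ≤ k}:
g(0) = mex{} = 0
g(1) = mex{0} = 1
g(2) = mex{1} = 0
g(3) = mex{0} = 1
g(4) = mex{0,1} = 2
g(5) = mex{0,1,2} = 3
g(6) = mex{0,1,3} = 2
g(7) = mex{0,1,2} = 3
g(8) = mex{1,2,3} = 0
g(9) = mex{0,2,3} = 1
g(10) = mex{1,2,3} = 0
g(11) = mex{0,2,3} = 1
So g(11) = 1.
Grundy values for row B (subtraction set {1, 5}):
k:     0  1  2  3  4  5  6  7  8
g(k):  0  1  0  1  0  1  0  1  0
So g(8) = 0.
For row C, compute g(0), g(1), … with moves {3, 5}:
k:     0  1  2  3  4  5  6  7  8  9 10
g(k):  0  0  0  1  1  1  2  2  0  0  0
So g(10) = 0.
By the Sprague-Grundy theorem, the Grundy value of a sum of independent games is the XOR of the component values.
Combined value = 1 XOR 0 XOR 0 = 1.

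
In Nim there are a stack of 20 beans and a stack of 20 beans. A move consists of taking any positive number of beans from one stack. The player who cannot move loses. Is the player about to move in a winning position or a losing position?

Losing position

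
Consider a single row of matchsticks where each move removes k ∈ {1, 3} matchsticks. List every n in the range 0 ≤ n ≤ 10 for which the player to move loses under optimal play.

Grundy values for subtraction set {1, 3}:
g(0) = mex{} = 0
g(1) = mex{0} = 1
g(2) = mex{1} = 0
g(3) = mex{0} = 1
g(4) = mex{1} = 0
g(5) = mex{0} = 1
g(6) = mex{1} = 0
g(7) = mex{0} = 1
g(8) = mex{1} = 0
g(9) = mex{0} = 1
g(10) = mex{1} = 0
The P-positions (g = 0) in 0..10 are 0, 2, 4, 6, 8, 10.

0, 2, 4, 6, 8, 10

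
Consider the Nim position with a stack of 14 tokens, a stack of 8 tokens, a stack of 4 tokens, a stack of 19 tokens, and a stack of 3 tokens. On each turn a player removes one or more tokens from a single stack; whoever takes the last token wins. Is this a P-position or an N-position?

Bitwise XOR of the heap sizes:
  01110  (14)
  01000  (8)
  00100  (4)
  10011  (19)
  00011  (3)
  -----
  10010  (18)
The nim-sum is 18 ≠ 0, so this is an N-position: the player to move can win.

N-position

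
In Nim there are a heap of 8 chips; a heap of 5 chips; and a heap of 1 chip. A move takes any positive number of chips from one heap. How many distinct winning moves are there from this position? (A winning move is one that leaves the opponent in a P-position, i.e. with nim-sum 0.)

1

Compute the nim-sum pairwise:
8 ^ 5 = 13
13 ^ 1 = 12
The overall nim-sum is X = 12. A heap of size p has a winning move iff p XOR X < p (reduce it to p XOR X).
  8: 8 XOR 12 = 4 < 8 — winning move (to 4).
  5: 5 XOR 12 = 9 ≥ 5 — no move.
  1: 1 XOR 12 = 13 ≥ 1 — no move.
That gives 1 winning move.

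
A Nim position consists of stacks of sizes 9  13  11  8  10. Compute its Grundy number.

Bitwise XOR of the heap sizes:
  1001  (9)
  1101  (13)
  1011  (11)
  1000  (8)
  1010  (10)
  ----
  1101  (13)

13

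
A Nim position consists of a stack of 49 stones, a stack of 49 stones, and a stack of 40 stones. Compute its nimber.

Write each in binary and XOR column by column:
  110001  (49)
  110001  (49)
  101000  (40)
  ------
  101000  (40)

40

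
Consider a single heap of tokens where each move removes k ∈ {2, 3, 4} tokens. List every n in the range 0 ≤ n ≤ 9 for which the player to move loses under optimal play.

0, 1, 6, 7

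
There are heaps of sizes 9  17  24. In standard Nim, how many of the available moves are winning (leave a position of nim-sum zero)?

0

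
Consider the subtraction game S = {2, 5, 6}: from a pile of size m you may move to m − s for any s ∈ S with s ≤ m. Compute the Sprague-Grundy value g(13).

Compute g(0), g(1), … for moves {2, 5, 6}:
k:     0  1  2  3  4  5  6  7  8  9 10 11 12 13
g(k):  0  0  1  1  0  2  1  3  0  2  1  0  0  1
So g(13) = 1.

1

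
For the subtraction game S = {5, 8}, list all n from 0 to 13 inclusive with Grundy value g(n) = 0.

Grundy values for subtraction set {5, 8}:
g(0) = mex{} = 0
g(1) = mex{} = 0
g(2) = mex{} = 0
g(3) = mex{} = 0
g(4) = mex{} = 0
g(5) = mex{0} = 1
g(6) = mex{0} = 1
g(7) = mex{0} = 1
g(8) = mex{0} = 1
g(9) = mex{0} = 1
g(10) = mex{0,1} = 2
g(11) = mex{0,1} = 2
g(12) = mex{0,1} = 2
g(13) = mex{1} = 0
The P-positions (g = 0) in 0..13 are 0, 1, 2, 3, 4, 13.

0, 1, 2, 3, 4, 13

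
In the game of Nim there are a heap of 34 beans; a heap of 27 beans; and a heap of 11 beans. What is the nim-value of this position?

50

Bitwise XOR of the heap sizes:
  100010  (34)
  011011  (27)
  001011  (11)
  ------
  110010  (50)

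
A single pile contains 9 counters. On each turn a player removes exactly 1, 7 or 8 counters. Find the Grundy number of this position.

Compute g(0), g(1), … for moves {1, 7, 8}:
g(0) = mex{} = 0
g(1) = mex{0} = 1
g(2) = mex{1} = 0
g(3) = mex{0} = 1
g(4) = mex{1} = 0
g(5) = mex{0} = 1
g(6) = mex{1} = 0
g(7) = mex{0} = 1
g(8) = mex{0,1} = 2
g(9) = mex{0,1,2} = 3
So g(9) = 3.

3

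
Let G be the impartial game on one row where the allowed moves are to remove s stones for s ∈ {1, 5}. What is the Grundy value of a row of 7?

Compute g(0), g(1), … for moves {1, 5}:
k:     0  1  2  3  4  5  6  7
g(k):  0  1  0  1  0  1  0  1
So g(7) = 1.

1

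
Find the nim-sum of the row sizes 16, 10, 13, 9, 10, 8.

28

Compute the nim-sum pairwise:
16 ⊕ 10 = 26
26 ⊕ 13 = 23
23 ⊕ 9 = 30
30 ⊕ 10 = 20
20 ⊕ 8 = 28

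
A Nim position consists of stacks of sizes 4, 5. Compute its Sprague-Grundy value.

1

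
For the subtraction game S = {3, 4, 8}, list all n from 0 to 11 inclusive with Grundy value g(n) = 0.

0, 1, 2, 7

Grundy values for subtraction set {3, 4, 8}:
g(0) = mex{} = 0
g(1) = mex{} = 0
g(2) = mex{} = 0
g(3) = mex{0} = 1
g(4) = mex{0} = 1
g(5) = mex{0} = 1
g(6) = mex{0,1} = 2
g(7) = mex{1} = 0
g(8) = mex{0,1} = 2
g(9) = mex{0,1,2} = 3
g(10) = mex{0,2} = 1
g(11) = mex{0,1,2} = 3
The P-positions (g = 0) in 0..11 are 0, 1, 2, 7.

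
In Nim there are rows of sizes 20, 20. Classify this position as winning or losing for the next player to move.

Losing position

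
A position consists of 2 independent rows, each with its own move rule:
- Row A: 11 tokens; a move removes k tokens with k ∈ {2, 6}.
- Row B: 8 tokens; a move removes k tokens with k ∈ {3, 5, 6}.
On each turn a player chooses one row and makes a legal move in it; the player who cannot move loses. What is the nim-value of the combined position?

3

For row A, compute g(0), g(1), … with moves {2, 6}:
g(0) = mex{} = 0
g(1) = mex{} = 0
g(2) = mex{0} = 1
g(3) = mex{0} = 1
g(4) = mex{1} = 0
g(5) = mex{1} = 0
g(6) = mex{0} = 1
g(7) = mex{0} = 1
g(8) = mex{1} = 0
g(9) = mex{1} = 0
g(10) = mex{0} = 1
g(11) = mex{0} = 1
So g(11) = 1.
For row B, compute g(0), g(1), … with moves {3, 5, 6}:
g(0) = mex{} = 0
g(1) = mex{} = 0
g(2) = mex{} = 0
g(3) = mex{0} = 1
g(4) = mex{0} = 1
g(5) = mex{0} = 1
g(6) = mex{0,1} = 2
g(7) = mex{0,1} = 2
g(8) = mex{0,1} = 2
So g(8) = 2.
By the Sprague-Grundy theorem, the Grundy value of a sum of independent games is the XOR of the component values.
Combined value = 1 ⊕ 2 = 3.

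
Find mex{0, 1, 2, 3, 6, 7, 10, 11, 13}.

4

The values 0, 1, 2, 3 are all present; 4 is the first non-negative integer missing from the set.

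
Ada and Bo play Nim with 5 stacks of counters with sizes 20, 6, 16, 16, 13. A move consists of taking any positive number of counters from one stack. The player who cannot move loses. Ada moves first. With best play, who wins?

Ada wins

Write each in binary and XOR column by column:
  10100  (20)
  00110  (6)
  10000  (16)
  10000  (16)
  01101  (13)
  -----
  11111  (31)
The nim-sum is 31 ≠ 0, so this is an N-position: the player to move can win; Ada has a winning move.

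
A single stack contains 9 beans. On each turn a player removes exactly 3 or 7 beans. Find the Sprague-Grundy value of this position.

1

Build the Grundy sequence with g(k) = mex{g(k−s) : s ∈ {3, 7}, s ≤ k}:
k:     0  1  2  3  4  5  6  7  8  9
g(k):  0  0  0  1  1  1  0  2  2  1
So g(9) = 1.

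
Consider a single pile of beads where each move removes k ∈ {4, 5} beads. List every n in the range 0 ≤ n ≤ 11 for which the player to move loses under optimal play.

0, 1, 2, 3, 9, 10, 11

Grundy values for subtraction set {4, 5}:
g(0) = mex{} = 0
g(1) = mex{} = 0
g(2) = mex{} = 0
g(3) = mex{} = 0
g(4) = mex{0} = 1
g(5) = mex{0} = 1
g(6) = mex{0} = 1
g(7) = mex{0} = 1
g(8) = mex{0,1} = 2
g(9) = mex{1} = 0
g(10) = mex{1} = 0
g(11) = mex{1} = 0
The P-positions (g = 0) in 0..11 are 0, 1, 2, 3, 9, 10, 11.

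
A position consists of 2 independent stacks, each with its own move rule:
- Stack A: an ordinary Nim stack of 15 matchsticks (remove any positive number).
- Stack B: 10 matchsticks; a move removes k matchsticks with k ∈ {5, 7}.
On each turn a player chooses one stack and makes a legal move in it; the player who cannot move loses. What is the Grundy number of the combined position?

Stack A is a plain Nim stack of size 15, so its Grundy value is 15.
Build the Grundy sequence for stack B with g(k) = mex{g(k−s) : s ∈ {5, 7}, s ≤ k}:
k:     0  1  2  3  4  5  6  7  8  9 10
g(k):  0  0  0  0  0  1  1  1  1  1  2
So g(10) = 2.
The value of a disjunctive sum is the nim-sum of the parts.
Combined value = 15 XOR 2 = 13.

13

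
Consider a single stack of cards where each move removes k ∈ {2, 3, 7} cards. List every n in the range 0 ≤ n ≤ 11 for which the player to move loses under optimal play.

0, 1, 5, 6, 10, 11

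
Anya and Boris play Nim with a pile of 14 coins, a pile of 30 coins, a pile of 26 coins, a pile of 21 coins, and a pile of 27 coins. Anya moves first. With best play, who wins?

Anya wins

Compute the nim-sum pairwise:
14 ⊕ 30 = 16
16 ⊕ 26 = 10
10 ⊕ 21 = 31
31 ⊕ 27 = 4
The nim-sum is 4 ≠ 0, so this is an N-position: the player to move can win; Anya has a winning move.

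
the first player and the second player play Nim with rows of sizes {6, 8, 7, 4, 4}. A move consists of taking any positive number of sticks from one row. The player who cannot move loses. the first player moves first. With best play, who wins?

the first player wins

Compute the nim-sum pairwise:
6 ⊕ 8 = 14
14 ⊕ 7 = 9
9 ⊕ 4 = 13
13 ⊕ 4 = 9
The nim-sum is 9 ≠ 0, so this is an N-position: the player to move can win; the first player has a winning move.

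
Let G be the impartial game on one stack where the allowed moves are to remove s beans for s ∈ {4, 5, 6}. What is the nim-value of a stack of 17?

1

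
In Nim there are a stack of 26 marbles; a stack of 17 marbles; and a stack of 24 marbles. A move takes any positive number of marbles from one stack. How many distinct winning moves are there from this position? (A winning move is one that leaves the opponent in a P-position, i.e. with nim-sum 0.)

3

Bitwise XOR of the heap sizes:
  11010  (26)
  10001  (17)
  11000  (24)
  -----
  10011  (19)
The overall nim-sum is X = 19. A stack of size p has a winning move iff p XOR X < p (reduce it to p XOR X).
  26: 26 XOR 19 = 9 < 26 — winning move (to 9).
  17: 17 XOR 19 = 2 < 17 — winning move (to 2).
  24: 24 XOR 19 = 11 < 24 — winning move (to 11).
That gives 3 winning moves.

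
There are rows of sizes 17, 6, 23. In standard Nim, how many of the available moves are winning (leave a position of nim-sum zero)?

0

Bitwise XOR of the heap sizes:
  10001  (17)
  00110  (6)
  10111  (23)
  -----
  00000  (0)
The nim-sum is already 0, so every move leaves a nonzero nim-sum — there are no winning moves.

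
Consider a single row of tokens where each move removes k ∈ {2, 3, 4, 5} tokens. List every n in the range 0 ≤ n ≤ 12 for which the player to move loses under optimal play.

0, 1, 7, 8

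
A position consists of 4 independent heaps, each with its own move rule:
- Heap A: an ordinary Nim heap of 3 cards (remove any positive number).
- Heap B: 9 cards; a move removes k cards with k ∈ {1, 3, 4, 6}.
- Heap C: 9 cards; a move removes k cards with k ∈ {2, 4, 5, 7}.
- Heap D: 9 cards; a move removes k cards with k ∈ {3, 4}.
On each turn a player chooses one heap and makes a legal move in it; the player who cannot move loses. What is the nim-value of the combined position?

Heap A is a plain Nim heap of size 3, so its Grundy value is 3.
For heap B, compute g(0), g(1), … with moves {1, 3, 4, 6}:
g(0) = mex{} = 0
g(1) = mex{0} = 1
g(2) = mex{1} = 0
g(3) = mex{0} = 1
g(4) = mex{0,1} = 2
g(5) = mex{0,1,2} = 3
g(6) = mex{0,1,3} = 2
g(7) = mex{1,2} = 0
g(8) = mex{0,2,3} = 1
g(9) = mex{1,2,3} = 0
So g(9) = 0.
For heap C, compute g(0), g(1), … with moves {2, 4, 5, 7}:
k:     0  1  2  3  4  5  6  7  8  9
g(k):  0  0  1  1  2  2  3  3  4  0
So g(9) = 0.
For heap D, compute g(0), g(1), … with moves {3, 4}:
g(0) = mex{} = 0
g(1) = mex{} = 0
g(2) = mex{} = 0
g(3) = mex{0} = 1
g(4) = mex{0} = 1
g(5) = mex{0} = 1
g(6) = mex{0,1} = 2
g(7) = mex{1} = 0
g(8) = mex{1} = 0
g(9) = mex{1,2} = 0
So g(9) = 0.
By the Sprague-Grundy theorem, the Grundy value of a sum of independent games is the XOR of the component values.
Combined value = 3 XOR 0 XOR 0 XOR 0 = 3.

3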